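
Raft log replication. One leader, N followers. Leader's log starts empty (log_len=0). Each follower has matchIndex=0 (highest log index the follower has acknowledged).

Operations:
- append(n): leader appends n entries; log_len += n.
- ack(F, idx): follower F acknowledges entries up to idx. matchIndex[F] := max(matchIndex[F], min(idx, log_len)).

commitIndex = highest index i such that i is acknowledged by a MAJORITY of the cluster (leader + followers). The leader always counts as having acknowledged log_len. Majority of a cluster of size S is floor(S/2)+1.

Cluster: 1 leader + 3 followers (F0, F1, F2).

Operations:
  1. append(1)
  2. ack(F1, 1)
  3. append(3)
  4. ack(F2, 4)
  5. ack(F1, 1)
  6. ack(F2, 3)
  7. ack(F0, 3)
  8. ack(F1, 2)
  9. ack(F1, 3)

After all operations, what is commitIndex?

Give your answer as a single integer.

Op 1: append 1 -> log_len=1
Op 2: F1 acks idx 1 -> match: F0=0 F1=1 F2=0; commitIndex=0
Op 3: append 3 -> log_len=4
Op 4: F2 acks idx 4 -> match: F0=0 F1=1 F2=4; commitIndex=1
Op 5: F1 acks idx 1 -> match: F0=0 F1=1 F2=4; commitIndex=1
Op 6: F2 acks idx 3 -> match: F0=0 F1=1 F2=4; commitIndex=1
Op 7: F0 acks idx 3 -> match: F0=3 F1=1 F2=4; commitIndex=3
Op 8: F1 acks idx 2 -> match: F0=3 F1=2 F2=4; commitIndex=3
Op 9: F1 acks idx 3 -> match: F0=3 F1=3 F2=4; commitIndex=3

Answer: 3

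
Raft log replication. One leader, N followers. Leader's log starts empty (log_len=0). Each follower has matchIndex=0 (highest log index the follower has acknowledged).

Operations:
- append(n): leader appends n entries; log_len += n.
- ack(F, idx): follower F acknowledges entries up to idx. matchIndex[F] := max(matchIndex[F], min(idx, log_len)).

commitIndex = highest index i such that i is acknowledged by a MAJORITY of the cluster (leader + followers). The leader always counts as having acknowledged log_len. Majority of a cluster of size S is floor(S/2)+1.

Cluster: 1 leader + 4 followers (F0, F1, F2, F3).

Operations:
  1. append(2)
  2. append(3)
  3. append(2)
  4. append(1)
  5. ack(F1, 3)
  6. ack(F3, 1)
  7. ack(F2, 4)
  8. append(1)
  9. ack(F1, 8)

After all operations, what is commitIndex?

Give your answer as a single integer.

Answer: 4

Derivation:
Op 1: append 2 -> log_len=2
Op 2: append 3 -> log_len=5
Op 3: append 2 -> log_len=7
Op 4: append 1 -> log_len=8
Op 5: F1 acks idx 3 -> match: F0=0 F1=3 F2=0 F3=0; commitIndex=0
Op 6: F3 acks idx 1 -> match: F0=0 F1=3 F2=0 F3=1; commitIndex=1
Op 7: F2 acks idx 4 -> match: F0=0 F1=3 F2=4 F3=1; commitIndex=3
Op 8: append 1 -> log_len=9
Op 9: F1 acks idx 8 -> match: F0=0 F1=8 F2=4 F3=1; commitIndex=4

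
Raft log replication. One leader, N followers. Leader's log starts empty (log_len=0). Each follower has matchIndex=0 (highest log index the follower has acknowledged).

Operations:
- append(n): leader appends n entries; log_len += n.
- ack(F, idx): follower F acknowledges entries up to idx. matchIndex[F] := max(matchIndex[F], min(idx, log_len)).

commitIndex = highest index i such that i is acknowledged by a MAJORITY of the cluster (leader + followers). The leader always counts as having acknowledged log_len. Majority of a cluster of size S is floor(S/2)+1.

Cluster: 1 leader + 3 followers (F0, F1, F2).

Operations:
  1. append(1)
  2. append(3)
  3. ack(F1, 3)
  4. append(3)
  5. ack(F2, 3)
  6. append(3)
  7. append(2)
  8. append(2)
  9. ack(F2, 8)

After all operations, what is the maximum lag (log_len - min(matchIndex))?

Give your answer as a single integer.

Op 1: append 1 -> log_len=1
Op 2: append 3 -> log_len=4
Op 3: F1 acks idx 3 -> match: F0=0 F1=3 F2=0; commitIndex=0
Op 4: append 3 -> log_len=7
Op 5: F2 acks idx 3 -> match: F0=0 F1=3 F2=3; commitIndex=3
Op 6: append 3 -> log_len=10
Op 7: append 2 -> log_len=12
Op 8: append 2 -> log_len=14
Op 9: F2 acks idx 8 -> match: F0=0 F1=3 F2=8; commitIndex=3

Answer: 14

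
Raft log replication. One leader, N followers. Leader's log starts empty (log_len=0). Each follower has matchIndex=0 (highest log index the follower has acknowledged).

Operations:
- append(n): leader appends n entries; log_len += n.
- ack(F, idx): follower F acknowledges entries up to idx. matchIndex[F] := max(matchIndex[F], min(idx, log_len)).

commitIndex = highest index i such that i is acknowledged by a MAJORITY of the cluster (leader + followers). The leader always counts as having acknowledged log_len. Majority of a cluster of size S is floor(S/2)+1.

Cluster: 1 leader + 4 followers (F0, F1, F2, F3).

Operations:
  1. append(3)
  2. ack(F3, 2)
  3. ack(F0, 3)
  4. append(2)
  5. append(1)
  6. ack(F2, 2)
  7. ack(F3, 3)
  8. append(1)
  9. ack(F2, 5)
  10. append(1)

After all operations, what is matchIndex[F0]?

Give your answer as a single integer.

Answer: 3

Derivation:
Op 1: append 3 -> log_len=3
Op 2: F3 acks idx 2 -> match: F0=0 F1=0 F2=0 F3=2; commitIndex=0
Op 3: F0 acks idx 3 -> match: F0=3 F1=0 F2=0 F3=2; commitIndex=2
Op 4: append 2 -> log_len=5
Op 5: append 1 -> log_len=6
Op 6: F2 acks idx 2 -> match: F0=3 F1=0 F2=2 F3=2; commitIndex=2
Op 7: F3 acks idx 3 -> match: F0=3 F1=0 F2=2 F3=3; commitIndex=3
Op 8: append 1 -> log_len=7
Op 9: F2 acks idx 5 -> match: F0=3 F1=0 F2=5 F3=3; commitIndex=3
Op 10: append 1 -> log_len=8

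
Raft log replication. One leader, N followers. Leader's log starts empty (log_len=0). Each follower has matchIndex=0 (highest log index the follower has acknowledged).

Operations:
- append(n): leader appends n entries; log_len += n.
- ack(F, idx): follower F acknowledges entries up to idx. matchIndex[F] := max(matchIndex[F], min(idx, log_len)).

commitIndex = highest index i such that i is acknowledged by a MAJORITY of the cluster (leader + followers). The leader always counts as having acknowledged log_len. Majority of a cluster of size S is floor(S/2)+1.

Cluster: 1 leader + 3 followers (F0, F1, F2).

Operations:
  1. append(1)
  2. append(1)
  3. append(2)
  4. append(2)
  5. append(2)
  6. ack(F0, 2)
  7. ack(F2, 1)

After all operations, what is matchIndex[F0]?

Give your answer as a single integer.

Answer: 2

Derivation:
Op 1: append 1 -> log_len=1
Op 2: append 1 -> log_len=2
Op 3: append 2 -> log_len=4
Op 4: append 2 -> log_len=6
Op 5: append 2 -> log_len=8
Op 6: F0 acks idx 2 -> match: F0=2 F1=0 F2=0; commitIndex=0
Op 7: F2 acks idx 1 -> match: F0=2 F1=0 F2=1; commitIndex=1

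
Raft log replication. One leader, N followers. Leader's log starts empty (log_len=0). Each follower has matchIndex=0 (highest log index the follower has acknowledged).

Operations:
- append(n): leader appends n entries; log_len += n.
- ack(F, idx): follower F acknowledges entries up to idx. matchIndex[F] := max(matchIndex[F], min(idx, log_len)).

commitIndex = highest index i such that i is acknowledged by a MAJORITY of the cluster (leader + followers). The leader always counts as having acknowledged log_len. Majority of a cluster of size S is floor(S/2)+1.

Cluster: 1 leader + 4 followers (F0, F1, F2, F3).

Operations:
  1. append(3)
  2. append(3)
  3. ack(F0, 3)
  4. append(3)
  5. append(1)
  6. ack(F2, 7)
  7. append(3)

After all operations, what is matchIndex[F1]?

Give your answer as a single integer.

Op 1: append 3 -> log_len=3
Op 2: append 3 -> log_len=6
Op 3: F0 acks idx 3 -> match: F0=3 F1=0 F2=0 F3=0; commitIndex=0
Op 4: append 3 -> log_len=9
Op 5: append 1 -> log_len=10
Op 6: F2 acks idx 7 -> match: F0=3 F1=0 F2=7 F3=0; commitIndex=3
Op 7: append 3 -> log_len=13

Answer: 0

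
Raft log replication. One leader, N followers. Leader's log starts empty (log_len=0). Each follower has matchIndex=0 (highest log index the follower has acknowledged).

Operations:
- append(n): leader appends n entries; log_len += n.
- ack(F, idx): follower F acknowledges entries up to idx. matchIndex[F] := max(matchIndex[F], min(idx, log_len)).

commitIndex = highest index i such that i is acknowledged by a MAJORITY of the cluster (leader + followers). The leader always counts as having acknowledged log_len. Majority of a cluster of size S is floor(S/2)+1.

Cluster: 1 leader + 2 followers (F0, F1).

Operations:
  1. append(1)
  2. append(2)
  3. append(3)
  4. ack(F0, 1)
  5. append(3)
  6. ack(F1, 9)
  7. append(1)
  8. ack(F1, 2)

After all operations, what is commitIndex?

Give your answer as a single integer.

Answer: 9

Derivation:
Op 1: append 1 -> log_len=1
Op 2: append 2 -> log_len=3
Op 3: append 3 -> log_len=6
Op 4: F0 acks idx 1 -> match: F0=1 F1=0; commitIndex=1
Op 5: append 3 -> log_len=9
Op 6: F1 acks idx 9 -> match: F0=1 F1=9; commitIndex=9
Op 7: append 1 -> log_len=10
Op 8: F1 acks idx 2 -> match: F0=1 F1=9; commitIndex=9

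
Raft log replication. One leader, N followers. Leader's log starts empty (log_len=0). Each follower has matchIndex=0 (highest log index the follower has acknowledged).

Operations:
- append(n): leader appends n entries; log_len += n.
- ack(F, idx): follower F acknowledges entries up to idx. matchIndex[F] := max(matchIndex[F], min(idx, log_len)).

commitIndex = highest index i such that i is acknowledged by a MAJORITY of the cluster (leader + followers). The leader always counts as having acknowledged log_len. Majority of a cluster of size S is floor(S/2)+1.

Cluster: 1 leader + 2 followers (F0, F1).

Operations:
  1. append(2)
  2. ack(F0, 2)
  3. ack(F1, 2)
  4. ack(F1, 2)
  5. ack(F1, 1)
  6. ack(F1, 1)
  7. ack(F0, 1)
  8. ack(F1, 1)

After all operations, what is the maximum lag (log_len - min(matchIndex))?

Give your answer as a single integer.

Op 1: append 2 -> log_len=2
Op 2: F0 acks idx 2 -> match: F0=2 F1=0; commitIndex=2
Op 3: F1 acks idx 2 -> match: F0=2 F1=2; commitIndex=2
Op 4: F1 acks idx 2 -> match: F0=2 F1=2; commitIndex=2
Op 5: F1 acks idx 1 -> match: F0=2 F1=2; commitIndex=2
Op 6: F1 acks idx 1 -> match: F0=2 F1=2; commitIndex=2
Op 7: F0 acks idx 1 -> match: F0=2 F1=2; commitIndex=2
Op 8: F1 acks idx 1 -> match: F0=2 F1=2; commitIndex=2

Answer: 0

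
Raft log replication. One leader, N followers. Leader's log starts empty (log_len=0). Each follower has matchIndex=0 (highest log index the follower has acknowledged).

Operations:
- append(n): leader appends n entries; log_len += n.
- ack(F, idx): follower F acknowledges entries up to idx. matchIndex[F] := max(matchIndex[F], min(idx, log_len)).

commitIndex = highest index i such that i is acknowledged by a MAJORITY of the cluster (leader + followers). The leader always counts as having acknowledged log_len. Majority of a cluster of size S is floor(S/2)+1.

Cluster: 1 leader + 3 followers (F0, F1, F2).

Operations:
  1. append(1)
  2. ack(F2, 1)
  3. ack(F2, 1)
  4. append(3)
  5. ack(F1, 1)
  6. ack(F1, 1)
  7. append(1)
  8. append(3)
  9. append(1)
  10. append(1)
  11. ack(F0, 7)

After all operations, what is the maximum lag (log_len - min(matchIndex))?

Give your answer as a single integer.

Answer: 9

Derivation:
Op 1: append 1 -> log_len=1
Op 2: F2 acks idx 1 -> match: F0=0 F1=0 F2=1; commitIndex=0
Op 3: F2 acks idx 1 -> match: F0=0 F1=0 F2=1; commitIndex=0
Op 4: append 3 -> log_len=4
Op 5: F1 acks idx 1 -> match: F0=0 F1=1 F2=1; commitIndex=1
Op 6: F1 acks idx 1 -> match: F0=0 F1=1 F2=1; commitIndex=1
Op 7: append 1 -> log_len=5
Op 8: append 3 -> log_len=8
Op 9: append 1 -> log_len=9
Op 10: append 1 -> log_len=10
Op 11: F0 acks idx 7 -> match: F0=7 F1=1 F2=1; commitIndex=1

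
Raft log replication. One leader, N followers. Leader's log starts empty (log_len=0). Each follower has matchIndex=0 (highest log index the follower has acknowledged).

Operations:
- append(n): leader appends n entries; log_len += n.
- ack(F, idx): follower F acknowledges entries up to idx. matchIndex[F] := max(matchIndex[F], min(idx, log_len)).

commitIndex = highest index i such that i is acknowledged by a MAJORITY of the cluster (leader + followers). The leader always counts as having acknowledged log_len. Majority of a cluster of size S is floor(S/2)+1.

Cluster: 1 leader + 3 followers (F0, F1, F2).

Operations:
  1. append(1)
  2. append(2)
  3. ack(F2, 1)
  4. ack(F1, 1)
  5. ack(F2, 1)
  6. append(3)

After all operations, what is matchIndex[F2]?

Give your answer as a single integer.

Op 1: append 1 -> log_len=1
Op 2: append 2 -> log_len=3
Op 3: F2 acks idx 1 -> match: F0=0 F1=0 F2=1; commitIndex=0
Op 4: F1 acks idx 1 -> match: F0=0 F1=1 F2=1; commitIndex=1
Op 5: F2 acks idx 1 -> match: F0=0 F1=1 F2=1; commitIndex=1
Op 6: append 3 -> log_len=6

Answer: 1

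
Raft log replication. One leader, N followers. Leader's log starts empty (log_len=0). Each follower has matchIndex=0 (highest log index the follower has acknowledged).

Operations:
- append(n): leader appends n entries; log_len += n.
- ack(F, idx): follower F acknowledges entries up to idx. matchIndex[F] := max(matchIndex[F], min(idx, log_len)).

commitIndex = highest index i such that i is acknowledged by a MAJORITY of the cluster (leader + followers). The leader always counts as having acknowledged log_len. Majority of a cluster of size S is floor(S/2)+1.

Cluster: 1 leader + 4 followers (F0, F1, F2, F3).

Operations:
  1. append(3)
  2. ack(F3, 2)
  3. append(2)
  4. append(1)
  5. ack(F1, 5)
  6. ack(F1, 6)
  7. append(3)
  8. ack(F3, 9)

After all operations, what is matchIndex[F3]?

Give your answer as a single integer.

Op 1: append 3 -> log_len=3
Op 2: F3 acks idx 2 -> match: F0=0 F1=0 F2=0 F3=2; commitIndex=0
Op 3: append 2 -> log_len=5
Op 4: append 1 -> log_len=6
Op 5: F1 acks idx 5 -> match: F0=0 F1=5 F2=0 F3=2; commitIndex=2
Op 6: F1 acks idx 6 -> match: F0=0 F1=6 F2=0 F3=2; commitIndex=2
Op 7: append 3 -> log_len=9
Op 8: F3 acks idx 9 -> match: F0=0 F1=6 F2=0 F3=9; commitIndex=6

Answer: 9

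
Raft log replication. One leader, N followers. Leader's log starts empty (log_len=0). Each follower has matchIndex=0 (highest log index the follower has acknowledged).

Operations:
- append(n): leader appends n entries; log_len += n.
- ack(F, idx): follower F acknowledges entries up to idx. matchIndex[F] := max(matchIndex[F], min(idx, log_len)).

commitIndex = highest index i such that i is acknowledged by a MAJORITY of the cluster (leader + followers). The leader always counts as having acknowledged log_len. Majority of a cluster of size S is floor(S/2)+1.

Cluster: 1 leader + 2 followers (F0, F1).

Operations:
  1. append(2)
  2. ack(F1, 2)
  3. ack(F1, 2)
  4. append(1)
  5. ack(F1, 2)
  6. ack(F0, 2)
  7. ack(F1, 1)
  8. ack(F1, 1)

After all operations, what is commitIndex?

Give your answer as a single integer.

Answer: 2

Derivation:
Op 1: append 2 -> log_len=2
Op 2: F1 acks idx 2 -> match: F0=0 F1=2; commitIndex=2
Op 3: F1 acks idx 2 -> match: F0=0 F1=2; commitIndex=2
Op 4: append 1 -> log_len=3
Op 5: F1 acks idx 2 -> match: F0=0 F1=2; commitIndex=2
Op 6: F0 acks idx 2 -> match: F0=2 F1=2; commitIndex=2
Op 7: F1 acks idx 1 -> match: F0=2 F1=2; commitIndex=2
Op 8: F1 acks idx 1 -> match: F0=2 F1=2; commitIndex=2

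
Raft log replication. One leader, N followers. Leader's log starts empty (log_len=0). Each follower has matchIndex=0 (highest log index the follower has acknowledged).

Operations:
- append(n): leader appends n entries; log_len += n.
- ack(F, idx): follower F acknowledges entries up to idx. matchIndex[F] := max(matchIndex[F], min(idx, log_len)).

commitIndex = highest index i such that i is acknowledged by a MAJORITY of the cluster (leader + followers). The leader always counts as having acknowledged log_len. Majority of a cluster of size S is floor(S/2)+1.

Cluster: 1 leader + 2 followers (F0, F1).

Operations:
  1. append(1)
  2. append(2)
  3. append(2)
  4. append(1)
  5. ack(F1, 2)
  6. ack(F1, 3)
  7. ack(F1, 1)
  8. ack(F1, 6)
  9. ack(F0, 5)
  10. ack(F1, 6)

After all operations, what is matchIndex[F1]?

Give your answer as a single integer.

Op 1: append 1 -> log_len=1
Op 2: append 2 -> log_len=3
Op 3: append 2 -> log_len=5
Op 4: append 1 -> log_len=6
Op 5: F1 acks idx 2 -> match: F0=0 F1=2; commitIndex=2
Op 6: F1 acks idx 3 -> match: F0=0 F1=3; commitIndex=3
Op 7: F1 acks idx 1 -> match: F0=0 F1=3; commitIndex=3
Op 8: F1 acks idx 6 -> match: F0=0 F1=6; commitIndex=6
Op 9: F0 acks idx 5 -> match: F0=5 F1=6; commitIndex=6
Op 10: F1 acks idx 6 -> match: F0=5 F1=6; commitIndex=6

Answer: 6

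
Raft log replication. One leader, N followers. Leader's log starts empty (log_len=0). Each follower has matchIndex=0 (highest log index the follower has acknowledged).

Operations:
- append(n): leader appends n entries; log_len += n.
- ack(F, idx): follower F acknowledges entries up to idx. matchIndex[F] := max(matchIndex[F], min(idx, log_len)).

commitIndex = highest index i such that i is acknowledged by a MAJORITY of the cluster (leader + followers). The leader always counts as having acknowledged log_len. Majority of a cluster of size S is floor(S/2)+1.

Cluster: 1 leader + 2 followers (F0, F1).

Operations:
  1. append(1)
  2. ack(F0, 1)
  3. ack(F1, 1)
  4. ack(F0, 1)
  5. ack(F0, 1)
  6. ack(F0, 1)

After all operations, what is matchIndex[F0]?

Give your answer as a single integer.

Answer: 1

Derivation:
Op 1: append 1 -> log_len=1
Op 2: F0 acks idx 1 -> match: F0=1 F1=0; commitIndex=1
Op 3: F1 acks idx 1 -> match: F0=1 F1=1; commitIndex=1
Op 4: F0 acks idx 1 -> match: F0=1 F1=1; commitIndex=1
Op 5: F0 acks idx 1 -> match: F0=1 F1=1; commitIndex=1
Op 6: F0 acks idx 1 -> match: F0=1 F1=1; commitIndex=1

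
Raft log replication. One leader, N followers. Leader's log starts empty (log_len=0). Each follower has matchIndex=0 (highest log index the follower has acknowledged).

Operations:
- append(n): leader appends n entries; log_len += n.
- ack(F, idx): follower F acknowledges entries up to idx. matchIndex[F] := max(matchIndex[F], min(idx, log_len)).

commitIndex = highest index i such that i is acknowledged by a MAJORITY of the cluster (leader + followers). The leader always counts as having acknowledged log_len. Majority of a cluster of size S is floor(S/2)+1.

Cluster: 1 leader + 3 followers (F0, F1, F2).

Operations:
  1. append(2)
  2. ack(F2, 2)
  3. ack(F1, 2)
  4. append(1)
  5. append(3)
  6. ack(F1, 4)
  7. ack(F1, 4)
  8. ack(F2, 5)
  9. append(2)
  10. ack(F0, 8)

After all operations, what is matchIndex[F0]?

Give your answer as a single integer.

Answer: 8

Derivation:
Op 1: append 2 -> log_len=2
Op 2: F2 acks idx 2 -> match: F0=0 F1=0 F2=2; commitIndex=0
Op 3: F1 acks idx 2 -> match: F0=0 F1=2 F2=2; commitIndex=2
Op 4: append 1 -> log_len=3
Op 5: append 3 -> log_len=6
Op 6: F1 acks idx 4 -> match: F0=0 F1=4 F2=2; commitIndex=2
Op 7: F1 acks idx 4 -> match: F0=0 F1=4 F2=2; commitIndex=2
Op 8: F2 acks idx 5 -> match: F0=0 F1=4 F2=5; commitIndex=4
Op 9: append 2 -> log_len=8
Op 10: F0 acks idx 8 -> match: F0=8 F1=4 F2=5; commitIndex=5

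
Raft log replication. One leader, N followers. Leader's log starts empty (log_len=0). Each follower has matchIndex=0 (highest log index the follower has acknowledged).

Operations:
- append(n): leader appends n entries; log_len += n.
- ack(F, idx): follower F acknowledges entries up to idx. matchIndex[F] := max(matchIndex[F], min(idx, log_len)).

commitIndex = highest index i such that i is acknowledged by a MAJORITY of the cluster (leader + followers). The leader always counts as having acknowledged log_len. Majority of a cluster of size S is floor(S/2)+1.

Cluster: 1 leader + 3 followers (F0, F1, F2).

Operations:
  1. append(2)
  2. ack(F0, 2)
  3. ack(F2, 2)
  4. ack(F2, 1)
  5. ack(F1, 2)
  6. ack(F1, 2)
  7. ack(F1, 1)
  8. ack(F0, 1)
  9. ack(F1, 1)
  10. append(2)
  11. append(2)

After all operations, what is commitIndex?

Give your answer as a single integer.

Answer: 2

Derivation:
Op 1: append 2 -> log_len=2
Op 2: F0 acks idx 2 -> match: F0=2 F1=0 F2=0; commitIndex=0
Op 3: F2 acks idx 2 -> match: F0=2 F1=0 F2=2; commitIndex=2
Op 4: F2 acks idx 1 -> match: F0=2 F1=0 F2=2; commitIndex=2
Op 5: F1 acks idx 2 -> match: F0=2 F1=2 F2=2; commitIndex=2
Op 6: F1 acks idx 2 -> match: F0=2 F1=2 F2=2; commitIndex=2
Op 7: F1 acks idx 1 -> match: F0=2 F1=2 F2=2; commitIndex=2
Op 8: F0 acks idx 1 -> match: F0=2 F1=2 F2=2; commitIndex=2
Op 9: F1 acks idx 1 -> match: F0=2 F1=2 F2=2; commitIndex=2
Op 10: append 2 -> log_len=4
Op 11: append 2 -> log_len=6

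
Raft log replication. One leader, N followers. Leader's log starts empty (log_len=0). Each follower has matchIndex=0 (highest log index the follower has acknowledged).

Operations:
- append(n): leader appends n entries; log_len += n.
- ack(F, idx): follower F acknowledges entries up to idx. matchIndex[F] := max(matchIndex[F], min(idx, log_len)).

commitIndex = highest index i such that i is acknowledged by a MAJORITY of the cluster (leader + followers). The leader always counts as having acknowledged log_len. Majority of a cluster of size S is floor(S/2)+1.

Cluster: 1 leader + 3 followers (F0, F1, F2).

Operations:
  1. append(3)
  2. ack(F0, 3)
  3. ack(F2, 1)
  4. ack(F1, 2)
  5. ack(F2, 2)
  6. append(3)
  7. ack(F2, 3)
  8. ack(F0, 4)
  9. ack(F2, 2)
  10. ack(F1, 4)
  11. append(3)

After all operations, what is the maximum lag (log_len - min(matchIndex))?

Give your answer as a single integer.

Op 1: append 3 -> log_len=3
Op 2: F0 acks idx 3 -> match: F0=3 F1=0 F2=0; commitIndex=0
Op 3: F2 acks idx 1 -> match: F0=3 F1=0 F2=1; commitIndex=1
Op 4: F1 acks idx 2 -> match: F0=3 F1=2 F2=1; commitIndex=2
Op 5: F2 acks idx 2 -> match: F0=3 F1=2 F2=2; commitIndex=2
Op 6: append 3 -> log_len=6
Op 7: F2 acks idx 3 -> match: F0=3 F1=2 F2=3; commitIndex=3
Op 8: F0 acks idx 4 -> match: F0=4 F1=2 F2=3; commitIndex=3
Op 9: F2 acks idx 2 -> match: F0=4 F1=2 F2=3; commitIndex=3
Op 10: F1 acks idx 4 -> match: F0=4 F1=4 F2=3; commitIndex=4
Op 11: append 3 -> log_len=9

Answer: 6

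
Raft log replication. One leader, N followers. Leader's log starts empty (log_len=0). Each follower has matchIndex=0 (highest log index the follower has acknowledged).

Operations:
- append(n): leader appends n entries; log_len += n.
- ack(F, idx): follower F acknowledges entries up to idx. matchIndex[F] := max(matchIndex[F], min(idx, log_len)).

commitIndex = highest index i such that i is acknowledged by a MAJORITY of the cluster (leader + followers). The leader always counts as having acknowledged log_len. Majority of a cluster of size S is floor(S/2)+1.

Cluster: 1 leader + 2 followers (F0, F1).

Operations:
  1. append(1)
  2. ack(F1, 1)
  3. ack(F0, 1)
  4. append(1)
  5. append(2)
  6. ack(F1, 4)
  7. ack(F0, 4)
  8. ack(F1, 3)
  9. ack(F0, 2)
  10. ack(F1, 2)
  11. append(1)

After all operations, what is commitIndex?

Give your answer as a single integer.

Op 1: append 1 -> log_len=1
Op 2: F1 acks idx 1 -> match: F0=0 F1=1; commitIndex=1
Op 3: F0 acks idx 1 -> match: F0=1 F1=1; commitIndex=1
Op 4: append 1 -> log_len=2
Op 5: append 2 -> log_len=4
Op 6: F1 acks idx 4 -> match: F0=1 F1=4; commitIndex=4
Op 7: F0 acks idx 4 -> match: F0=4 F1=4; commitIndex=4
Op 8: F1 acks idx 3 -> match: F0=4 F1=4; commitIndex=4
Op 9: F0 acks idx 2 -> match: F0=4 F1=4; commitIndex=4
Op 10: F1 acks idx 2 -> match: F0=4 F1=4; commitIndex=4
Op 11: append 1 -> log_len=5

Answer: 4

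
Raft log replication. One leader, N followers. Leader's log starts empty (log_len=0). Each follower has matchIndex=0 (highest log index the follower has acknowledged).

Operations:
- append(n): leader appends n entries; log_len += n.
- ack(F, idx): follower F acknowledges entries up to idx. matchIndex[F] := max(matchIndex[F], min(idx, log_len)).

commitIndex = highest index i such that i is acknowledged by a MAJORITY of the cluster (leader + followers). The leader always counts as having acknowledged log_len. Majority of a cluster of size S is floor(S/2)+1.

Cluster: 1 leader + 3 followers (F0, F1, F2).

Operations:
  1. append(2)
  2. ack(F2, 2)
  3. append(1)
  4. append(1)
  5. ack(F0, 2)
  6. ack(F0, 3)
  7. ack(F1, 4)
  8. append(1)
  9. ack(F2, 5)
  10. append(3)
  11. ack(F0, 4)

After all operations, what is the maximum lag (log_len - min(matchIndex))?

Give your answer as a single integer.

Op 1: append 2 -> log_len=2
Op 2: F2 acks idx 2 -> match: F0=0 F1=0 F2=2; commitIndex=0
Op 3: append 1 -> log_len=3
Op 4: append 1 -> log_len=4
Op 5: F0 acks idx 2 -> match: F0=2 F1=0 F2=2; commitIndex=2
Op 6: F0 acks idx 3 -> match: F0=3 F1=0 F2=2; commitIndex=2
Op 7: F1 acks idx 4 -> match: F0=3 F1=4 F2=2; commitIndex=3
Op 8: append 1 -> log_len=5
Op 9: F2 acks idx 5 -> match: F0=3 F1=4 F2=5; commitIndex=4
Op 10: append 3 -> log_len=8
Op 11: F0 acks idx 4 -> match: F0=4 F1=4 F2=5; commitIndex=4

Answer: 4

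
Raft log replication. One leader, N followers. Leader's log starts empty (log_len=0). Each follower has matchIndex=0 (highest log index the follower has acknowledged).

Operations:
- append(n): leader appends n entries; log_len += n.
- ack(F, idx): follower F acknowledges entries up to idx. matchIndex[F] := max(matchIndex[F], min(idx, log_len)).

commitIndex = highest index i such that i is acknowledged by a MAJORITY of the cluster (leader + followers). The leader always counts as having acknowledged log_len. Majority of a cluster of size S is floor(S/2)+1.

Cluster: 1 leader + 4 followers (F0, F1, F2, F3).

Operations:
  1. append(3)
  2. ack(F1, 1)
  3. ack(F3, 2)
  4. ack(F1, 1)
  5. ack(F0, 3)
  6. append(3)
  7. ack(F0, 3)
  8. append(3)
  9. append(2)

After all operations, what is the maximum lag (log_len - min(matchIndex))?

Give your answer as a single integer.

Op 1: append 3 -> log_len=3
Op 2: F1 acks idx 1 -> match: F0=0 F1=1 F2=0 F3=0; commitIndex=0
Op 3: F3 acks idx 2 -> match: F0=0 F1=1 F2=0 F3=2; commitIndex=1
Op 4: F1 acks idx 1 -> match: F0=0 F1=1 F2=0 F3=2; commitIndex=1
Op 5: F0 acks idx 3 -> match: F0=3 F1=1 F2=0 F3=2; commitIndex=2
Op 6: append 3 -> log_len=6
Op 7: F0 acks idx 3 -> match: F0=3 F1=1 F2=0 F3=2; commitIndex=2
Op 8: append 3 -> log_len=9
Op 9: append 2 -> log_len=11

Answer: 11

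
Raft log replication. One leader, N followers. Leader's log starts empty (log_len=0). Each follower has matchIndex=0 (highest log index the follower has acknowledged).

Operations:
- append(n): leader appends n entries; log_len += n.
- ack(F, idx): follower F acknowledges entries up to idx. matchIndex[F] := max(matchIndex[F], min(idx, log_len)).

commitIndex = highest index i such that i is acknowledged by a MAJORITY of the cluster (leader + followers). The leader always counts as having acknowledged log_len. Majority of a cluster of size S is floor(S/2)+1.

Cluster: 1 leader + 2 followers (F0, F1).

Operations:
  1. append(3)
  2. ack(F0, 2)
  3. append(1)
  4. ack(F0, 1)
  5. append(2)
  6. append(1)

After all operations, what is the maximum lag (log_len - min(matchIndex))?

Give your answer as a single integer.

Op 1: append 3 -> log_len=3
Op 2: F0 acks idx 2 -> match: F0=2 F1=0; commitIndex=2
Op 3: append 1 -> log_len=4
Op 4: F0 acks idx 1 -> match: F0=2 F1=0; commitIndex=2
Op 5: append 2 -> log_len=6
Op 6: append 1 -> log_len=7

Answer: 7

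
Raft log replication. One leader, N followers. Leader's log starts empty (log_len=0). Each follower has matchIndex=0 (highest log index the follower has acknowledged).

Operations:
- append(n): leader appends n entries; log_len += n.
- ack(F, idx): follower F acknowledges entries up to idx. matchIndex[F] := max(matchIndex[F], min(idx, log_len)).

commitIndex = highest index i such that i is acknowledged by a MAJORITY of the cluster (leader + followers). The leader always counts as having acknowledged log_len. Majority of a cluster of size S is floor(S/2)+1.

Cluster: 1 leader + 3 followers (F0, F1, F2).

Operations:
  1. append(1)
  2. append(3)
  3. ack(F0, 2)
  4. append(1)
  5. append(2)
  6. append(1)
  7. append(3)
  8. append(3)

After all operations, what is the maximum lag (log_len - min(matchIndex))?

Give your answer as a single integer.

Answer: 14

Derivation:
Op 1: append 1 -> log_len=1
Op 2: append 3 -> log_len=4
Op 3: F0 acks idx 2 -> match: F0=2 F1=0 F2=0; commitIndex=0
Op 4: append 1 -> log_len=5
Op 5: append 2 -> log_len=7
Op 6: append 1 -> log_len=8
Op 7: append 3 -> log_len=11
Op 8: append 3 -> log_len=14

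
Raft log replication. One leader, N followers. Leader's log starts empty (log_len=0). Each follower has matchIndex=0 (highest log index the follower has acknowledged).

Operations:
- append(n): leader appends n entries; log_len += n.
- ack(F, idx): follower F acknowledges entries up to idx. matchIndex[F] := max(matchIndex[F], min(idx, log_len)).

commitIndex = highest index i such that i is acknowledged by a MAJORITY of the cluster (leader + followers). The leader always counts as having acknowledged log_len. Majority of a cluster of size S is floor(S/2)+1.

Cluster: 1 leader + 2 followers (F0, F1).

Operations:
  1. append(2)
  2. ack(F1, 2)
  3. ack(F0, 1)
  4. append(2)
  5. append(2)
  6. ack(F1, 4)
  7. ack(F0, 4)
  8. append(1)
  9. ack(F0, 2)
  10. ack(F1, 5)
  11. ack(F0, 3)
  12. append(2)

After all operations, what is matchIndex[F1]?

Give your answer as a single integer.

Answer: 5

Derivation:
Op 1: append 2 -> log_len=2
Op 2: F1 acks idx 2 -> match: F0=0 F1=2; commitIndex=2
Op 3: F0 acks idx 1 -> match: F0=1 F1=2; commitIndex=2
Op 4: append 2 -> log_len=4
Op 5: append 2 -> log_len=6
Op 6: F1 acks idx 4 -> match: F0=1 F1=4; commitIndex=4
Op 7: F0 acks idx 4 -> match: F0=4 F1=4; commitIndex=4
Op 8: append 1 -> log_len=7
Op 9: F0 acks idx 2 -> match: F0=4 F1=4; commitIndex=4
Op 10: F1 acks idx 5 -> match: F0=4 F1=5; commitIndex=5
Op 11: F0 acks idx 3 -> match: F0=4 F1=5; commitIndex=5
Op 12: append 2 -> log_len=9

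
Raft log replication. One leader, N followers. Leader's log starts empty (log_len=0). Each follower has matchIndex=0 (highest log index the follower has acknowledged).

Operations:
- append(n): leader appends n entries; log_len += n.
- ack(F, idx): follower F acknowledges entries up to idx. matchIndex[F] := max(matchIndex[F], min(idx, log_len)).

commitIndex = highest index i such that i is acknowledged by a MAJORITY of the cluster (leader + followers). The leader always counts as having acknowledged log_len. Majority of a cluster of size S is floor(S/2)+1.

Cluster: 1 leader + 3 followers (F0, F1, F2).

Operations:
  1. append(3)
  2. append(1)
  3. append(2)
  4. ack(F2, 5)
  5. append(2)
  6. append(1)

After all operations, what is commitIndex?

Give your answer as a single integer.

Op 1: append 3 -> log_len=3
Op 2: append 1 -> log_len=4
Op 3: append 2 -> log_len=6
Op 4: F2 acks idx 5 -> match: F0=0 F1=0 F2=5; commitIndex=0
Op 5: append 2 -> log_len=8
Op 6: append 1 -> log_len=9

Answer: 0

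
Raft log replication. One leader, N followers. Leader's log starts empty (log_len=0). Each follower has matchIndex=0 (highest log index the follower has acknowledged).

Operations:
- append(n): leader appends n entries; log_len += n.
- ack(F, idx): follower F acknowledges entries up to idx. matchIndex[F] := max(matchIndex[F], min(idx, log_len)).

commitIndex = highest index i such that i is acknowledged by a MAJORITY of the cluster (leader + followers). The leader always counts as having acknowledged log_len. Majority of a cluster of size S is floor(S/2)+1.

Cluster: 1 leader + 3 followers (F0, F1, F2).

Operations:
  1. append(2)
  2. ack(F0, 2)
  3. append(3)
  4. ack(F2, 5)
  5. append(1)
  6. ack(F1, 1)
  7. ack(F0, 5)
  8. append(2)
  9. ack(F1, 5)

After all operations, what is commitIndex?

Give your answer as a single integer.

Op 1: append 2 -> log_len=2
Op 2: F0 acks idx 2 -> match: F0=2 F1=0 F2=0; commitIndex=0
Op 3: append 3 -> log_len=5
Op 4: F2 acks idx 5 -> match: F0=2 F1=0 F2=5; commitIndex=2
Op 5: append 1 -> log_len=6
Op 6: F1 acks idx 1 -> match: F0=2 F1=1 F2=5; commitIndex=2
Op 7: F0 acks idx 5 -> match: F0=5 F1=1 F2=5; commitIndex=5
Op 8: append 2 -> log_len=8
Op 9: F1 acks idx 5 -> match: F0=5 F1=5 F2=5; commitIndex=5

Answer: 5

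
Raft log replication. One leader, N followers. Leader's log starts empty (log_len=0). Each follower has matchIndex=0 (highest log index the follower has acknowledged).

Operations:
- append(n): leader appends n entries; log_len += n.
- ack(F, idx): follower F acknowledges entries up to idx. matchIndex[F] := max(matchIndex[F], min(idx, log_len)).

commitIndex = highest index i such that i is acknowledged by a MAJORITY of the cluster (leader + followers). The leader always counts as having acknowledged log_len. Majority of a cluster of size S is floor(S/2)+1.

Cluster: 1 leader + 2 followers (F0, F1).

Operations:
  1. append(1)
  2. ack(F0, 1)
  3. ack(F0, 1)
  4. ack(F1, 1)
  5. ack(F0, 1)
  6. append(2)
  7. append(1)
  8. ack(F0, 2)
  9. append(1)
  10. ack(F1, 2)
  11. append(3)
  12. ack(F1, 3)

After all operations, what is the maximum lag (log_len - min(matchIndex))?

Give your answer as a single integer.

Op 1: append 1 -> log_len=1
Op 2: F0 acks idx 1 -> match: F0=1 F1=0; commitIndex=1
Op 3: F0 acks idx 1 -> match: F0=1 F1=0; commitIndex=1
Op 4: F1 acks idx 1 -> match: F0=1 F1=1; commitIndex=1
Op 5: F0 acks idx 1 -> match: F0=1 F1=1; commitIndex=1
Op 6: append 2 -> log_len=3
Op 7: append 1 -> log_len=4
Op 8: F0 acks idx 2 -> match: F0=2 F1=1; commitIndex=2
Op 9: append 1 -> log_len=5
Op 10: F1 acks idx 2 -> match: F0=2 F1=2; commitIndex=2
Op 11: append 3 -> log_len=8
Op 12: F1 acks idx 3 -> match: F0=2 F1=3; commitIndex=3

Answer: 6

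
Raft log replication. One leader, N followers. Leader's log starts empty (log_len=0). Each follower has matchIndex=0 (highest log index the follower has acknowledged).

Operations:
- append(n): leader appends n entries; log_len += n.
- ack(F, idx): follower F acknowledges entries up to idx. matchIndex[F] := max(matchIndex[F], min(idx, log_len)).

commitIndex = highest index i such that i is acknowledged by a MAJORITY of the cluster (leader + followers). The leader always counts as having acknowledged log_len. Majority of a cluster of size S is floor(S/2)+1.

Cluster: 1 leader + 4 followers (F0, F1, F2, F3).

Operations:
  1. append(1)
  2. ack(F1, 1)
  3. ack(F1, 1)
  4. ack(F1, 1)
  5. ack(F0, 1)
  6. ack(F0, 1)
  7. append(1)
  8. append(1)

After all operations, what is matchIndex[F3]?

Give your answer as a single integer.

Answer: 0

Derivation:
Op 1: append 1 -> log_len=1
Op 2: F1 acks idx 1 -> match: F0=0 F1=1 F2=0 F3=0; commitIndex=0
Op 3: F1 acks idx 1 -> match: F0=0 F1=1 F2=0 F3=0; commitIndex=0
Op 4: F1 acks idx 1 -> match: F0=0 F1=1 F2=0 F3=0; commitIndex=0
Op 5: F0 acks idx 1 -> match: F0=1 F1=1 F2=0 F3=0; commitIndex=1
Op 6: F0 acks idx 1 -> match: F0=1 F1=1 F2=0 F3=0; commitIndex=1
Op 7: append 1 -> log_len=2
Op 8: append 1 -> log_len=3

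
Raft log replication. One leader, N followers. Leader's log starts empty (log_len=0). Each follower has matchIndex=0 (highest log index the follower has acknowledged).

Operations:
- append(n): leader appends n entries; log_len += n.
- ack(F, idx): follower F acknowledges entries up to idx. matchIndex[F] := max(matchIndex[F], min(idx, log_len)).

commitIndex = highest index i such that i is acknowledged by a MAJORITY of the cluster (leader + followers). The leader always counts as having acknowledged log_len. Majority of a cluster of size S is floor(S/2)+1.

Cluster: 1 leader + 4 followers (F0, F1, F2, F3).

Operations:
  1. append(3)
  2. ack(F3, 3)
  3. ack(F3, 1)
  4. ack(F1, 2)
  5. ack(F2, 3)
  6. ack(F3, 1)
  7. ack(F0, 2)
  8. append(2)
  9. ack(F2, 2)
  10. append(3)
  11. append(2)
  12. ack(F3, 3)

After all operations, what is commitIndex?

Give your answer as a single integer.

Answer: 3

Derivation:
Op 1: append 3 -> log_len=3
Op 2: F3 acks idx 3 -> match: F0=0 F1=0 F2=0 F3=3; commitIndex=0
Op 3: F3 acks idx 1 -> match: F0=0 F1=0 F2=0 F3=3; commitIndex=0
Op 4: F1 acks idx 2 -> match: F0=0 F1=2 F2=0 F3=3; commitIndex=2
Op 5: F2 acks idx 3 -> match: F0=0 F1=2 F2=3 F3=3; commitIndex=3
Op 6: F3 acks idx 1 -> match: F0=0 F1=2 F2=3 F3=3; commitIndex=3
Op 7: F0 acks idx 2 -> match: F0=2 F1=2 F2=3 F3=3; commitIndex=3
Op 8: append 2 -> log_len=5
Op 9: F2 acks idx 2 -> match: F0=2 F1=2 F2=3 F3=3; commitIndex=3
Op 10: append 3 -> log_len=8
Op 11: append 2 -> log_len=10
Op 12: F3 acks idx 3 -> match: F0=2 F1=2 F2=3 F3=3; commitIndex=3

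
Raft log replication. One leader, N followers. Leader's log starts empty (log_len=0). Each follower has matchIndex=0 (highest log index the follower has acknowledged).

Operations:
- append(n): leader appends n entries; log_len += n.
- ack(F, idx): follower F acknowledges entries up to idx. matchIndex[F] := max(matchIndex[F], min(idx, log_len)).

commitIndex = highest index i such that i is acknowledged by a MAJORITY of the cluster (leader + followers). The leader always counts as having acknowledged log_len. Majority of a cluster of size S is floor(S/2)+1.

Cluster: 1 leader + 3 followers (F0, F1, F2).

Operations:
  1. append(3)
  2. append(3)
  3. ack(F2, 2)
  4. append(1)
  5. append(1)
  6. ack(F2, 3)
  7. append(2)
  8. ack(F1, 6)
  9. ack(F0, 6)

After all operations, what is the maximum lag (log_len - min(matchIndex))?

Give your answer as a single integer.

Answer: 7

Derivation:
Op 1: append 3 -> log_len=3
Op 2: append 3 -> log_len=6
Op 3: F2 acks idx 2 -> match: F0=0 F1=0 F2=2; commitIndex=0
Op 4: append 1 -> log_len=7
Op 5: append 1 -> log_len=8
Op 6: F2 acks idx 3 -> match: F0=0 F1=0 F2=3; commitIndex=0
Op 7: append 2 -> log_len=10
Op 8: F1 acks idx 6 -> match: F0=0 F1=6 F2=3; commitIndex=3
Op 9: F0 acks idx 6 -> match: F0=6 F1=6 F2=3; commitIndex=6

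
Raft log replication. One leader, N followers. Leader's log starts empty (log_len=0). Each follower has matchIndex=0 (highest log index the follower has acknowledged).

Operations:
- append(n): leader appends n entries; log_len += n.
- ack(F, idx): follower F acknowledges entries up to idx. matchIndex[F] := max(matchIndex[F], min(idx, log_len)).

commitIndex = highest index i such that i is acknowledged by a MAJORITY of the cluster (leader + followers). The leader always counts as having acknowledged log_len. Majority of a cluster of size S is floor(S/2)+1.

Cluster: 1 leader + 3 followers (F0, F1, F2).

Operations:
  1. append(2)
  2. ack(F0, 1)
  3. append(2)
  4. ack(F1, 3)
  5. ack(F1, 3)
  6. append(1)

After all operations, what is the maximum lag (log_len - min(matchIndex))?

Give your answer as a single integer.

Op 1: append 2 -> log_len=2
Op 2: F0 acks idx 1 -> match: F0=1 F1=0 F2=0; commitIndex=0
Op 3: append 2 -> log_len=4
Op 4: F1 acks idx 3 -> match: F0=1 F1=3 F2=0; commitIndex=1
Op 5: F1 acks idx 3 -> match: F0=1 F1=3 F2=0; commitIndex=1
Op 6: append 1 -> log_len=5

Answer: 5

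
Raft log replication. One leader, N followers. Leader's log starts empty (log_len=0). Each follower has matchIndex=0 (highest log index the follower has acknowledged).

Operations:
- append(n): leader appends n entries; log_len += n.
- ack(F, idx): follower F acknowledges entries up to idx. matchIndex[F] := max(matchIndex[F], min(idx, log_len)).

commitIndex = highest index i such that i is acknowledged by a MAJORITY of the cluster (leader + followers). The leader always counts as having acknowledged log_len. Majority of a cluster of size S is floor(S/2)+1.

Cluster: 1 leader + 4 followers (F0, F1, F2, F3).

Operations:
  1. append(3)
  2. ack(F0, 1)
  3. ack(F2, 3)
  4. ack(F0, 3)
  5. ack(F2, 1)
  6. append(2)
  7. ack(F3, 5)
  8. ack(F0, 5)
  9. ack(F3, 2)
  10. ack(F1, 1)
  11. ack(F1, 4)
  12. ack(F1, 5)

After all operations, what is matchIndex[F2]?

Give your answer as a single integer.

Answer: 3

Derivation:
Op 1: append 3 -> log_len=3
Op 2: F0 acks idx 1 -> match: F0=1 F1=0 F2=0 F3=0; commitIndex=0
Op 3: F2 acks idx 3 -> match: F0=1 F1=0 F2=3 F3=0; commitIndex=1
Op 4: F0 acks idx 3 -> match: F0=3 F1=0 F2=3 F3=0; commitIndex=3
Op 5: F2 acks idx 1 -> match: F0=3 F1=0 F2=3 F3=0; commitIndex=3
Op 6: append 2 -> log_len=5
Op 7: F3 acks idx 5 -> match: F0=3 F1=0 F2=3 F3=5; commitIndex=3
Op 8: F0 acks idx 5 -> match: F0=5 F1=0 F2=3 F3=5; commitIndex=5
Op 9: F3 acks idx 2 -> match: F0=5 F1=0 F2=3 F3=5; commitIndex=5
Op 10: F1 acks idx 1 -> match: F0=5 F1=1 F2=3 F3=5; commitIndex=5
Op 11: F1 acks idx 4 -> match: F0=5 F1=4 F2=3 F3=5; commitIndex=5
Op 12: F1 acks idx 5 -> match: F0=5 F1=5 F2=3 F3=5; commitIndex=5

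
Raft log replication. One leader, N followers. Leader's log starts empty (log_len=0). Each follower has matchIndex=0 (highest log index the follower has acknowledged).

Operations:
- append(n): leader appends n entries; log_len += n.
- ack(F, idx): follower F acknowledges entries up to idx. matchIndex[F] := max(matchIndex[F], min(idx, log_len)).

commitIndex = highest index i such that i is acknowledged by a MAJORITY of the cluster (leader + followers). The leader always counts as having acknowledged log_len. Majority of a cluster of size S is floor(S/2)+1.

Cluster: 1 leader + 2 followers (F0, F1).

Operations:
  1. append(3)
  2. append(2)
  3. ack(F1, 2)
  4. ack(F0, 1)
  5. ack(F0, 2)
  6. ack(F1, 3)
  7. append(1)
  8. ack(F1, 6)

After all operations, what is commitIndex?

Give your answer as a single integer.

Op 1: append 3 -> log_len=3
Op 2: append 2 -> log_len=5
Op 3: F1 acks idx 2 -> match: F0=0 F1=2; commitIndex=2
Op 4: F0 acks idx 1 -> match: F0=1 F1=2; commitIndex=2
Op 5: F0 acks idx 2 -> match: F0=2 F1=2; commitIndex=2
Op 6: F1 acks idx 3 -> match: F0=2 F1=3; commitIndex=3
Op 7: append 1 -> log_len=6
Op 8: F1 acks idx 6 -> match: F0=2 F1=6; commitIndex=6

Answer: 6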